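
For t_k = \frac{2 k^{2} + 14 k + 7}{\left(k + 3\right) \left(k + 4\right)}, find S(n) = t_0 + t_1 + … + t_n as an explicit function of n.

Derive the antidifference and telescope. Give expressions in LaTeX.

Step 1: r(k) = (k + 3)*(14*k + 2*(k + 1)**2 + 21)/((k + 5)*(2*k**2 + 14*k + 7)).
Factor: A=k + 3; B=k + 5; C=k**2 + 7*k + 7/2.
Need (k + 3)·f(k+1) − (k + 4)·f(k) = k**2 + 7*k + 7/2.
Degrees (1,1,2) ⇒ d ≤ 2.
A polynomial solution: f(k) = k*(6*k + 1)/6.
Get s_k = R·t_k = k*(6*k + 1)/(3*(k + 3)) with R(k) = B(k−1)f(k)/C(k) = k*(k + 4)*(6*k + 1)/(3*(2*k**2 + 14*k + 7)).
s_(k+1) − s_k = (2*k**2 + 14*k + 7)/(k**2 + 7*k + 12) = t_k.
Telescope: S(n) = s_(n+1) − s_(0) = (6*n**2 + 13*n + 7)/(3*(n + 4)) − (0) = (6*n**2 + 13*n + 7)/(3*(n + 4)).

S(n) = \frac{6 n^{2} + 13 n + 7}{3 \left(n + 4\right)}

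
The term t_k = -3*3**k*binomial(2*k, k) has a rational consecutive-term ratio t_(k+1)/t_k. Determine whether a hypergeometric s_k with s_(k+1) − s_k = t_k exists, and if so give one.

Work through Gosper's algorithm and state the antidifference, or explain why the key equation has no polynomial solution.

Ratio r(k) = 6*(2*k + 1)/(k + 1).
Gosper form: A/B · C(k+1)/C(k) with A=12*k + 6, B=k + 1, C=1.
Key eq: (12*k + 6)·f(k+1) = (k)·f(k) + (1).
From deg A=1, deg B=1, deg C=0: d=-1.
Negative degree bound (-1): no f exists, t_k not Gosper-summable.

not Gosper-summable; s_k does not exist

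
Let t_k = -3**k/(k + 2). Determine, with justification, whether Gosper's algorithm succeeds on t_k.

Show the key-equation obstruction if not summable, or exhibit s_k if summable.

No — key equation has no polynomial f.

Step 1: r(k) = 3*(k + 2)/(k + 3).
Factor: A=3*k + 6; B=k + 3; C=1.
Set up (3*k + 6)·f(k+1) − (k + 2)·f(k) − (1) = 0.
deg f ≤ -1 (via 1,1,0).
Bound -1 < 0, so the key equation has no polynomial solution.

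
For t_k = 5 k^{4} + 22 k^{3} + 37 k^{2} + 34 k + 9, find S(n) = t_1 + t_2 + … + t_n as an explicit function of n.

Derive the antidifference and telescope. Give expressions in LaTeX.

S(n) = n \left(n^{4} + 8 n^{3} + 25 n^{2} + 41 n + 32\right)

Step 1: r(k) = (5*k**4 + 42*k**3 + 133*k**2 + 194*k + 107)/(5*k**4 + 22*k**3 + 37*k**2 + 34*k + 9).
Gosper form: A/B · C(k+1)/C(k) with A=1, B=1, C=k**4 + 22*k**3/5 + 37*k**2/5 + 34*k/5 + 9/5.
Need (1)·f(k+1) − (1)·f(k) = k**4 + 22*k**3/5 + 37*k**2/5 + 34*k/5 + 9/5.
Bound: deg f ≤ 5.
Solve for f: f(k) = k*(k**4 + 3*k**3 + 3*k**2 + 4*k - 2)/5 (degree 5 ≤ 5).
Get s_k = R·t_k = k*(k**4 + 3*k**3 + 3*k**2 + 4*k - 2) with R(k) = B(k−1)f(k)/C(k) = k*(k**4 + 3*k**3 + 3*k**2 + 4*k - 2)/(5*k**4 + 22*k**3 + 37*k**2 + 34*k + 9).
Verify: 5*k**4 + 22*k**3 + 37*k**2 + 34*k + 9 matches t_k.
Evaluate: s_(n+1) = n**5 + 8*n**4 + 25*n**3 + 41*n**2 + 32*n + 9; subtract s_(1) = 9 ⇒ S(n) = n*(n**4 + 8*n**3 + 25*n**2 + 41*n + 32).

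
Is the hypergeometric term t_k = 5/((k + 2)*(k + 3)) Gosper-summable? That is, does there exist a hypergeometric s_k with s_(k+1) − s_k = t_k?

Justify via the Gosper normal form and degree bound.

Yes. s_k = 5*k/(2*(k + 2)).

Step 1: r(k) = (k + 2)/(k + 4).
Take A(k)=k + 2, B(k)=k + 4, C(k)=1.
Key eq: (k + 2)·f(k+1) = (k + 3)·f(k) + (1).
Degrees (1,1,0) ⇒ d ≤ 1.
Solving with deg f ≤ 1: f(k) = k/2.
So s_k = (B(k−1)f/C)·t_k = (k*(k + 3)/2)·t_k = 5*k/(2*(k + 2)).
Verify: 5/(k**2 + 5*k + 6) matches t_k.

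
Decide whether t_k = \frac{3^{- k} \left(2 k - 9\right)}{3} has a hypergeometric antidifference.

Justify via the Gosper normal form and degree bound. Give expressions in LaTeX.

Yes. s_k = 3^{- k} \left(4 - k\right).

Step 1: r(k) = (2*k - 7)/(3*(2*k - 9)).
Factor: A=1/3; B=1; C=k - 9/2.
Key eq: (1/3)·f(k+1) = (1)·f(k) + (k - 9/2).
deg f ≤ 1 (via 0,0,1).
Match coefficients ⇒ f(k) = -3*(k - 4)/2.
Certificate R = B(k−1)f/C = -3*(k - 4)/(2*k - 9) gives s_k = (4 - k)/3**k.
Verify: (2*k - 9)/(3*3**k) matches t_k.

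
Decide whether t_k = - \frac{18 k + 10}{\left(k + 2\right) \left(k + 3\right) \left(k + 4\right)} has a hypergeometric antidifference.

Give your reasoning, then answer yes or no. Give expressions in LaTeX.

Yes. s_k = - \frac{k \left(23 k + 7\right)}{6 \left(k + 2\right) \left(k + 3\right)}.

Compute t_(k+1)/t_k: get (k + 2)*(9*k + 14)/((k + 5)*(9*k + 5)).
So A=k + 2 and B=k + 5, with C=k + 5/9.
Key eq: (k + 2)·f(k+1) = (k + 4)·f(k) + (k + 5/9).
d = 2 from the (1,1,1) case.
A polynomial solution: f(k) = k*(23*k + 7)/108.
Then R = B(k−1)f/C = k*(k + 4)*(23*k + 7)/(12*(9*k + 5)), so s_k = R(k)·t_k = -k*(23*k + 7)/(6*(k + 2)*(k + 3)).
Verify: 2*(-9*k - 5)/(k**3 + 9*k**2 + 26*k + 24) matches t_k.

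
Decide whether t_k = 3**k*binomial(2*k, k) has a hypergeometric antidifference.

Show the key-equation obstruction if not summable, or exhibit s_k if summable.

Compute t_(k+1)/t_k: get 6*(2*k + 1)/(k + 1).
A = 12*k + 6, B = k + 1, C = 1.
Key eq: (12*k + 6)·f(k+1) = (k)·f(k) + (1).
d = -1 from the (1,1,0) case.
deg f ≤ -1 is impossible — no certificate.

No — key equation has no polynomial f.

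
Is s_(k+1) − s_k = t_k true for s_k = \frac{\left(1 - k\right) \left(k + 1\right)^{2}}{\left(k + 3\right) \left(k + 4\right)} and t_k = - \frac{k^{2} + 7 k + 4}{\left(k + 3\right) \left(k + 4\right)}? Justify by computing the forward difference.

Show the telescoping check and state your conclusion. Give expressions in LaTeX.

Invalid: residual \frac{3 \left(7 k + 5\right)}{k^{3} + 12 k^{2} + 47 k + 60} ≠ 0.

s_(k+1) = -k*(k + 2)**2/((k + 4)*(k + 5))
s_(k+1) − s_k = (-k**3 - 12*k**2 - 18*k - 5)/(k**3 + 12*k**2 + 47*k + 60)
(s_(k+1) − s_k) − t_k = 3*(7*k + 5)/(k**3 + 12*k**2 + 47*k + 60)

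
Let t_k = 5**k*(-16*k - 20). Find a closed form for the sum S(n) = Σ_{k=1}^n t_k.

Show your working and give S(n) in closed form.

Step 1: r(k) = 5*(4*k + 9)/(4*k + 5).
Normal form (A,B,C) = (5, 1, k + 5/4).
Set up (5)·f(k+1) − (1)·f(k) − (k + 5/4) = 0.
d = 1 from the (0,0,1) case.
Solve for f: f(k) = k/4 (degree 1 ≤ 1).
Certificate R = B(k−1)f/C = k/(4*k + 5) gives s_k = -4*5**k*k.
Check: Δs_k = 5**k*(-16*k - 20). ✓
Σ_(k=1)^n t_k = s_(n+1) − s_(1) = (20*5**n*(-n - 1)) − (-20), i.e. -20*5**n*n - 20*5**n + 20.

S(n) = -20*5**n*n - 20*5**n + 20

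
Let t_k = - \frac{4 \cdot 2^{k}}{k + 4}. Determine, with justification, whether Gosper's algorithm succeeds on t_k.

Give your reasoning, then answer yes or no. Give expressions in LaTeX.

No — negative degree bound, so no certificate f.

r(k) = 2*(k + 4)/(k + 5) after simplifying.
Factor: A=2*k + 8; B=k + 5; C=1.
Set up (2*k + 8)·f(k+1) − (k + 4)·f(k) − (1) = 0.
From deg A=1, deg B=1, deg C=0: d=-1.
Negative degree bound (-1): no f exists, t_k not Gosper-summable.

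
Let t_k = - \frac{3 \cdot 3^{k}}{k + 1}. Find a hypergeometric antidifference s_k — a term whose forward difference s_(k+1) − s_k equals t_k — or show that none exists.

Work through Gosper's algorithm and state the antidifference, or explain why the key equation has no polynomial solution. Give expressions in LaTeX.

none — t_k is not Gosper-summable

Ratio r(k) = 3*(k + 1)/(k + 2).
Factor: A=3*k + 3; B=k + 2; C=1.
Key eq: (3*k + 3)·f(k+1) = (k + 1)·f(k) + (1).
d = -1 from the (1,1,0) case.
Bound -1 < 0, so the key equation has no polynomial solution.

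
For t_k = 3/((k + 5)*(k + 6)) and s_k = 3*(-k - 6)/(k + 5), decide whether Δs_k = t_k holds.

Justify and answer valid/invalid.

s_(k+1) = 3*(-k - 7)/(k + 6)
s_(k+1) − s_k = 3/(k**2 + 11*k + 30)
(s_(k+1) − s_k) − t_k = 0

valid (s_(k+1) − s_k reduces to t_k)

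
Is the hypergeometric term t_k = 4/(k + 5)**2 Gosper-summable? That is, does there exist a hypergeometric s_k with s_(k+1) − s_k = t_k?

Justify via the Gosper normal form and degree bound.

r(k) = (k + 5)**2/(k + 6)**2 after simplifying.
A = k**2 + 10*k + 25, B = k**2 + 12*k + 36, C = 1.
Need (k**2 + 10*k + 25)·f(k+1) − (k**2 + 10*k + 25)·f(k) = 1.
From deg A=2, deg B=2, deg C=0: d=0.
f = c0 ⇒ A·f(k+1) − B(k−1)·f(k) − C = -1. The system {-1 = 0} is inconsistent; no antidifference.

No — key equation has no polynomial f.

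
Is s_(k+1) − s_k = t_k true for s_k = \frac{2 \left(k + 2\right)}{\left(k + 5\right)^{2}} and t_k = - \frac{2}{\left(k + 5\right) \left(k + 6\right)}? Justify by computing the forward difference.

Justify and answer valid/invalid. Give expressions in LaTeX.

Invalid: residual \frac{6 \left(2 k + 11\right)}{k^{4} + 22 k^{3} + 181 k^{2} + 660 k + 900} ≠ 0.

s_(k+1) = 2*(k + 3)/(k + 6)**2
s_(k+1) − s_k = 2*(-k**2 - 5*k + 3)/(k**4 + 22*k**3 + 181*k**2 + 660*k + 900)
(s_(k+1) − s_k) − t_k = 6*(2*k + 11)/(k**4 + 22*k**3 + 181*k**2 + 660*k + 900)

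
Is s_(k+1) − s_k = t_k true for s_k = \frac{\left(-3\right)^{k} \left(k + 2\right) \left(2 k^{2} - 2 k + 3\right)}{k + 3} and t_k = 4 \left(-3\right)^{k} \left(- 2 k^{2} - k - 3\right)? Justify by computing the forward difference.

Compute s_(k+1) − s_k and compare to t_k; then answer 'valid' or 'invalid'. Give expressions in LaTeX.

s_(k+1) = (-3)**(k + 1)*(k + 3)*(-2*k + 2*(k + 1)**2 + 1)/(k + 4)
s_(k+1) − s_k = (-3)**k*(-8*k**4 - 52*k**3 - 106*k**2 - 110*k - 105)/(k**2 + 7*k + 12)
(s_(k+1) − s_k) − t_k = (-3)**k*(8*k**3 + 30*k**2 + 22*k + 39)/(k**2 + 7*k + 12)

Invalid: residual \frac{\left(-3\right)^{k} \left(8 k^{3} + 30 k^{2} + 22 k + 39\right)}{k^{2} + 7 k + 12} ≠ 0.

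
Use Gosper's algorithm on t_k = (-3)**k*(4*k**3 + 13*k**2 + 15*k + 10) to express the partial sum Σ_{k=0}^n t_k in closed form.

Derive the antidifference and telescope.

r(k) = 3*(-4*k**3 - 25*k**2 - 53*k - 42)/(4*k**3 + 13*k**2 + 15*k + 10) after simplifying.
Normal form (A,B,C) = (-3, 1, k**3 + 13*k**2/4 + 15*k/4 + 5/2).
Need (-3)·f(k+1) − (1)·f(k) = k**3 + 13*k**2/4 + 15*k/4 + 5/2.
Degrees (0,0,3) ⇒ d ≤ 3.
Coefficient equations give f(k) = -(k**3 + k**2 + 1)/4.
Get s_k = R·t_k = (-3)**k*(-k**3 - k**2 - 1) with R(k) = B(k−1)f(k)/C(k) = -(k**3 + k**2 + 1)/((k + 2)*(4*k**2 + 5*k + 5)).
Check: Δs_k = (-3)**k*(4*k**3 + 13*k**2 + 15*k + 10). ✓
Evaluate: s_(n+1) = 3*(-3)**n*(n**3 + 4*n**2 + 5*n + 3); subtract s_(0) = -1 ⇒ S(n) = 3*(-3)**n*n**3 + 12*(-3)**n*n**2 + 15*(-3)**n*n + 9*(-3)**n + 1.

S(n) = 3*(-3)**n*n**3 + 12*(-3)**n*n**2 + 15*(-3)**n*n + 9*(-3)**n + 1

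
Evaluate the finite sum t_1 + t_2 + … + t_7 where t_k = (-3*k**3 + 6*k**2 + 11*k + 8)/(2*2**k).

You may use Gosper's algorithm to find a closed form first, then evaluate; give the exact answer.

Σ = 113/128

Step 1: r(k) = (3*k**3 + 3*k**2 - 14*k - 22)/(2*(3*k**3 - 6*k**2 - 11*k - 8)).
Factor: A=1/2; B=1; C=k**3 - 2*k**2 - 11*k/3 - 8/3.
Set up (1/2)·f(k+1) − (1)·f(k) − (k**3 - 2*k**2 - 11*k/3 - 8/3) = 0.
Bound: deg f ≤ 3.
A polynomial solution: f(k) = -2*(3*k**3 + 3*k**2 + 4*k + 2)/3.
So s_k = (B(k−1)f/C)·t_k = (-2*(3*k**3 + 3*k**2 + 4*k + 2)/(3*k**3 - 6*k**2 - 11*k - 8))·t_k = (3*k**3 + 3*k**2 + 4*k + 2)/2**k.
Check: Δs_k = (-3*k**3 + 6*k**2 + 11*k + 8)/(2*2**k). ✓
Evaluate s at k=8 and k=1: 881/128 and 6; difference 113/128.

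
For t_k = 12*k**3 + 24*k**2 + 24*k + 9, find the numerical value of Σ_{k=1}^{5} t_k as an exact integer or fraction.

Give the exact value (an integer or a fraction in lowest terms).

Σ = 4425

Compute t_(k+1)/t_k: get (4*k**3 + 20*k**2 + 36*k + 23)/(4*k**3 + 8*k**2 + 8*k + 3).
Take A(k)=1, B(k)=1, C(k)=k**3 + 2*k**2 + 2*k + 3/4.
Key eq: (1)·f(k+1) = (1)·f(k) + (k**3 + 2*k**2 + 2*k + 3/4).
Bound: deg f ≤ 4.
Match coefficients ⇒ f(k) = k*(3*k**3 + 2*k**2 + 3*k + 1)/12.
Get s_k = R·t_k = k*(3*k**3 + 2*k**2 + 3*k + 1) with R(k) = B(k−1)f(k)/C(k) = k*(3*k**3 + 2*k**2 + 3*k + 1)/(3*(4*k**3 + 8*k**2 + 8*k + 3)).
Δs = 12*k**3 + 24*k**2 + 24*k + 9, as required.
Sum = s_(6) − s_(1); s_(6) = 4434, s_(1) = 9 ⇒ 4425.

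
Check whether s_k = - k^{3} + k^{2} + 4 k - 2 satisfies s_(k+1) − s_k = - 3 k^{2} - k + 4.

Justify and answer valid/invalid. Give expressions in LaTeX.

s_(k+1) = -k**3 - 2*k**2 + 3*k + 2
s_(k+1) − s_k = -3*k**2 - k + 4
(s_(k+1) − s_k) − t_k = 0

Valid — Δs_k = t_k.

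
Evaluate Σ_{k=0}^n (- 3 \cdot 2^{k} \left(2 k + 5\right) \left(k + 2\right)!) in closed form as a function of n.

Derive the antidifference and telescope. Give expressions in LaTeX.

The ratio is 2*(k + 3)*(2*k + 7)/(2*k + 5).
Take A(k)=2*k + 6, B(k)=1, C(k)=k + 5/2.
Solve (2*k + 6)·f(k+1) − (1)·f(k) = k + 5/2.
From deg A=1, deg B=0, deg C=1: d=0.
A polynomial solution: f(k) = 1/2.
Certificate R = B(k−1)f/C = 1/(2*k + 5) gives s_k = -3*2**k*factorial(k + 2).
s_(k+1) − s_k = -3*2**k*(2*k + 5)*factorial(k + 2) = t_k.
s_(n+1) = -6*2**n*factorial(n + 3) and s_(0) = -6, so S(n) = -6*2**n*factorial(n + 3) + 6.

S(n) = - 6 \cdot 2^{n} \left(n + 3\right)! + 6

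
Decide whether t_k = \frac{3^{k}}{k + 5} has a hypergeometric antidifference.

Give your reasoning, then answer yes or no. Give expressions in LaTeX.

No; the degree bound rules out any f.

The ratio is 3*(k + 5)/(k + 6).
So A=3*k + 15 and B=k + 6, with C=1.
Key eq: (3*k + 15)·f(k+1) = (k + 5)·f(k) + (1).
From deg A=1, deg B=1, deg C=0: d=-1.
deg f ≤ -1 is impossible — no certificate.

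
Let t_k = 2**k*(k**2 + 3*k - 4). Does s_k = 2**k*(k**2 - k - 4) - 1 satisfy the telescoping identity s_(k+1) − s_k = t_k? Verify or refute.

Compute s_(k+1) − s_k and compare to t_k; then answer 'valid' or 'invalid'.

s_(k+1) = 2**(k + 1)*(-k + (k + 1)**2 - 5) - 1
s_(k+1) − s_k = 2**k*(k**2 + 3*k - 4)
(s_(k+1) − s_k) − t_k = 0

Valid — Δs_k = t_k.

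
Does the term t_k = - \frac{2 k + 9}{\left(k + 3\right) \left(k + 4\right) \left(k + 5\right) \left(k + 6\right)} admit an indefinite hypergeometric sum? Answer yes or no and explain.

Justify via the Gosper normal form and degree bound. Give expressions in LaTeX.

Ratio r(k) = (k + 3)*(2*k + 11)/((k + 7)*(2*k + 9)).
A = k + 3, B = k + 7, C = k + 9/2.
Key eq: (k + 3)·f(k+1) = (k + 6)·f(k) + (k + 9/2).
deg f ≤ 3 (via 1,1,1).
Match coefficients ⇒ f(k) = k*(k + 4)*(k + 8)/30.
Certificate R = B(k−1)f/C = k*(k + 4)*(k + 6)*(k + 8)/(15*(2*k + 9)) gives s_k = k*(-k - 8)/(15*(k**2 + 8*k + 15)).
s_(k+1) − s_k = (-2*k - 9)/(k**4 + 18*k**3 + 119*k**2 + 342*k + 360) = t_k.

Yes. s_k = \frac{k \left(- k - 8\right)}{15 \left(k^{2} + 8 k + 15\right)}.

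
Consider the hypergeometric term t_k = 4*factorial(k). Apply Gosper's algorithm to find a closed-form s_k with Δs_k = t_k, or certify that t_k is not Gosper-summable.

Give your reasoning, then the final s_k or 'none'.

none — t_k is not Gosper-summable

Compute t_(k+1)/t_k: get k + 1.
A = k + 1, B = 1, C = 1.
Solve (k + 1)·f(k+1) − (1)·f(k) = 1.
Degrees (1,0,0) ⇒ d ≤ -1.
Bound -1 < 0, so the key equation has no polynomial solution.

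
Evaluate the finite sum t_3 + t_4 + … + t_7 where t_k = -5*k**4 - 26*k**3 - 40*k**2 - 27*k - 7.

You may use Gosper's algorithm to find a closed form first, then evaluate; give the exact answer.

Step 1: r(k) = (5*k**4 + 46*k**3 + 148*k**2 + 205*k + 105)/(5*k**4 + 26*k**3 + 40*k**2 + 27*k + 7).
A = 1, B = 1, C = k**4 + 26*k**3/5 + 8*k**2 + 27*k/5 + 7/5.
f must satisfy (1)·f(k+1) − (1)·f(k) = k**4 + 26*k**3/5 + 8*k**2 + 27*k/5 + 7/5.
Bound: deg f ≤ 5.
A polynomial solution: f(k) = k**3*(k**2 + 4*k + 2)/5.
R(k) = B(k−1)·f(k)/C(k) = k**3*(k**2 + 4*k + 2)/(5*k**4 + 26*k**3 + 40*k**2 + 27*k + 7); s_k = R·t_k = k**3*(-k**2 - 4*k - 2).
s_(k+1) − s_k = -5*k**4 - 26*k**3 - 40*k**2 - 27*k - 7 = t_k.
Telescoping: Σ = s_(8) − s_(3) = -50176 − (-621) = -49555.

Σ = -49555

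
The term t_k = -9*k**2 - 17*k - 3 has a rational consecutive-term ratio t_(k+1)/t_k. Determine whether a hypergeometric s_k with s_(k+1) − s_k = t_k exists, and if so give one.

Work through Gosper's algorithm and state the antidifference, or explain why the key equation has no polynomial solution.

r(k) = (9*k**2 + 35*k + 29)/(9*k**2 + 17*k + 3) after simplifying.
A = 1, B = 1, C = k**2 + 17*k/9 + 1/3.
Need (1)·f(k+1) − (1)·f(k) = k**2 + 17*k/9 + 1/3.
From deg A=0, deg B=0, deg C=2: d=3.
A polynomial solution: f(k) = k*(k + 2)*(3*k - 2)/9.
R(k) = B(k−1)·f(k)/C(k) = k*(k + 2)*(3*k - 2)/(9*k**2 + 17*k + 3); s_k = R·t_k = k*(-3*k**2 - 4*k + 4).
Δs = -9*k**2 - 17*k - 3, as required.

s_k = k*(-3*k**2 - 4*k + 4)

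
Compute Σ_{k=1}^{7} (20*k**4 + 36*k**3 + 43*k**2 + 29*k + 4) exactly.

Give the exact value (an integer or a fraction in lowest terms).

Step 1: r(k) = (20*k**4 + 116*k**3 + 271*k**2 + 303*k + 132)/(20*k**4 + 36*k**3 + 43*k**2 + 29*k + 4).
So A=1 and B=1, with C=k**4 + 9*k**3/5 + 43*k**2/20 + 29*k/20 + 1/5.
Key eq: (1)·f(k+1) = (1)·f(k) + (k**4 + 9*k**3/5 + 43*k**2/20 + 29*k/20 + 1/5).
Bound: deg f ≤ 5.
Solve for f: f(k) = k*(4*k**4 - k**3 + 3*k**2 + 2*k - 4)/20 (degree 5 ≤ 5).
R(k) = B(k−1)·f(k)/C(k) = k*(4*k**4 - k**3 + 3*k**2 + 2*k - 4)/(20*k**4 + 36*k**3 + 43*k**2 + 29*k + 4); s_k = R·t_k = k*(4*k**4 - k**3 + 3*k**2 + 2*k - 4).
Check: Δs_k = 20*k**4 + 36*k**3 + 43*k**2 + 29*k + 4. ✓
Sum = s_(8) − s_(1); s_(8) = 128608, s_(1) = 4 ⇒ 128604.

Σ = 128604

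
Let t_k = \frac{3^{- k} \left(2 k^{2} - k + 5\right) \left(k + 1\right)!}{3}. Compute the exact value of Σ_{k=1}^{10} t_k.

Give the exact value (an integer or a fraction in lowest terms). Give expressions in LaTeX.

Σ = 13798238/243

r(k) = (k + 2)*(-k + 2*(k + 1)**2 + 4)/(3*(2*k**2 - k + 5)) after simplifying.
A = k/3 + 2/3, B = 1, C = k**2 - k/2 + 5/2.
Need (k/3 + 2/3)·f(k+1) − (1)·f(k) = k**2 - k/2 + 5/2.
deg f ≤ 1 (via 1,0,2).
Coefficient equations give f(k) = 3*(2*k - 1)/2.
R(k) = B(k−1)·f(k)/C(k) = 3*(2*k - 1)/(2*k**2 - k + 5); s_k = R·t_k = (2*k - 1)*factorial(k + 1)/3**k.
s_(k+1) − s_k = (2*k**2 - k + 5)*factorial(k + 1)/(3*3**k) = t_k.
Telescoping: Σ = s_(11) − s_(1) = 13798400/243 − (2/3) = 13798238/243.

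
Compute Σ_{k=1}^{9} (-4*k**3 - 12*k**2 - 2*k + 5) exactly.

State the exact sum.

Step 1: r(k) = (4*k**3 + 24*k**2 + 38*k + 13)/(4*k**3 + 12*k**2 + 2*k - 5).
Factor: A=1; B=1; C=k**3 + 3*k**2 + k/2 - 5/4.
f must satisfy (1)·f(k+1) − (1)·f(k) = k**3 + 3*k**2 + k/2 - 5/4.
deg f ≤ 4 (via 0,0,3).
A polynomial solution: f(k) = k*(k**3 + 2*k**2 - 4*k - 4)/4.
Get s_k = R·t_k = k*(-k**3 - 2*k**2 + 4*k + 4) with R(k) = B(k−1)f(k)/C(k) = k*(k**3 + 2*k**2 - 4*k - 4)/(4*k**3 + 12*k**2 + 2*k - 5).
Verify: -4*k**3 - 12*k**2 - 2*k + 5 matches t_k.
Telescoping: Σ = s_(10) − s_(1) = -11560 − (5) = -11565.

Σ = -11565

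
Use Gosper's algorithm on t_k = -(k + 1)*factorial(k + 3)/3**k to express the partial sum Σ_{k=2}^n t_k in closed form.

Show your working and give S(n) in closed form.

r(k) = (k + 2)*(k + 4)/(3*(k + 1)) after simplifying.
Gosper form: A/B · C(k+1)/C(k) with A=k/3 + 4/3, B=1, C=k + 1.
Key eq: (k/3 + 4/3)·f(k+1) = (1)·f(k) + (k + 1).
Degrees (1,0,1) ⇒ d ≤ 0.
Coefficient equations give f(k) = 3.
Certificate R = B(k−1)f/C = 3/(k + 1) gives s_k = -3**(1 - k)*factorial(k + 3).
Verify: -(k + 1)*factorial(k + 3)/3**k matches t_k.
s_(n+1) = -factorial(n + 4)/3**n and s_(2) = -40, so S(n) = 40 - factorial(n + 4)/3**n.

S(n) = 40 - factorial(n + 4)/3**n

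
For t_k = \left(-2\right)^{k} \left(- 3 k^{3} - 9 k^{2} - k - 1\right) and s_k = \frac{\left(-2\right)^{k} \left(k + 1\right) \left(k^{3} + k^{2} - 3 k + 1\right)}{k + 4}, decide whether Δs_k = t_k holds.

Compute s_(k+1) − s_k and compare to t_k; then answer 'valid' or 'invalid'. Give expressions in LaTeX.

Invalid: residual \frac{\left(-2\right)^{k} \left(9 k^{4} + 66 k^{3} + 114 k^{2} + 6 k + 15\right)}{k^{2} + 9 k + 20} ≠ 0.

s_(k+1) = 2*(-2)**k*k*(-k**3 - 6*k**2 - 10*k - 4)/(k + 5)
s_(k+1) − s_k = (-2)**k*(-3*k**5 - 27*k**4 - 76*k**3 - 76*k**2 - 23*k - 5)/(k**2 + 9*k + 20)
(s_(k+1) − s_k) − t_k = (-2)**k*(9*k**4 + 66*k**3 + 114*k**2 + 6*k + 15)/(k**2 + 9*k + 20)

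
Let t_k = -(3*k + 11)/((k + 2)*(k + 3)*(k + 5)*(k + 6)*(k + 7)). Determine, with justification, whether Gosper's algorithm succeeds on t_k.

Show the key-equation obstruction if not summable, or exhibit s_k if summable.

Yes. s_k = k*(-k**2 - 13*k - 52)/(60*(k**3 + 13*k**2 + 52*k + 60)).

Step 1: r(k) = (k + 2)*(k + 5)*(3*k + 14)/((k + 4)*(k + 8)*(3*k + 11)).
Take A(k)=k + 2, B(k)=k + 8, C(k)=k**2 + 23*k/3 + 44/3.
Need (k + 2)·f(k+1) − (k + 7)·f(k) = k**2 + 23*k/3 + 44/3.
Bound: deg f ≤ 5.
Solving with deg f ≤ 5: f(k) = k*(k + 3)*(k + 4)*(k**2 + 13*k + 52)/180.
Certificate R = B(k−1)f/C = k*(k + 3)*(k + 7)*(k**2 + 13*k + 52)/(60*(3*k + 11)) gives s_k = k*(-k**2 - 13*k - 52)/(60*(k**3 + 13*k**2 + 52*k + 60)).
Δs = (-3*k - 11)/(k**5 + 23*k**4 + 203*k**3 + 853*k**2 + 1692*k + 1260), as required.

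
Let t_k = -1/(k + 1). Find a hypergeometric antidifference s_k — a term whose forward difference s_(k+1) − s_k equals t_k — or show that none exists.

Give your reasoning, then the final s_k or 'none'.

Ratio r(k) = (k + 1)/(k + 2).
Take A(k)=k + 1, B(k)=k + 2, C(k)=1.
Set up (k + 1)·f(k+1) − (k + 1)·f(k) − (1) = 0.
Degrees (1,1,0) ⇒ d ≤ 0.
Generic f = c0 gives residual -1; -1 = 0 cannot hold, so t_k is not Gosper-summable.

not Gosper-summable; s_k does not exist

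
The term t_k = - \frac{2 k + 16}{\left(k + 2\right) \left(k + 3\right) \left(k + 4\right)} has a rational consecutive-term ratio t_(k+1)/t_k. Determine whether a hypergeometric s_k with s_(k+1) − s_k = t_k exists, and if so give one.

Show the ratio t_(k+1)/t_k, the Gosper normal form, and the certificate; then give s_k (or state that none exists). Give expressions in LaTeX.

s_k = - \frac{k \left(5 k + 19\right)}{3 \left(k + 2\right) \left(k + 3\right)}

Ratio r(k) = (k + 2)*(k + 9)/((k + 5)*(k + 8)).
Take A(k)=k + 2, B(k)=k + 5, C(k)=k + 8.
Solve (k + 2)·f(k+1) − (k + 4)·f(k) = k + 8.
From deg A=1, deg B=1, deg C=1: d=2.
Solving with deg f ≤ 2: f(k) = k*(5*k + 19)/6.
Then R = B(k−1)f/C = k*(k + 4)*(5*k + 19)/(6*(k + 8)), so s_k = R(k)·t_k = -k*(5*k + 19)/(3*(k + 2)*(k + 3)).
Verify: 2*(-k - 8)/(k**3 + 9*k**2 + 26*k + 24) matches t_k.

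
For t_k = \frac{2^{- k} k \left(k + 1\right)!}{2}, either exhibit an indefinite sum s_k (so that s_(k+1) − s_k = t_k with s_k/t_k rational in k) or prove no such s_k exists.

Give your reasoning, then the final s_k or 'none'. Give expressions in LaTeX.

s_k = 2^{- k} \left(k + 1\right)!

Ratio r(k) = (k + 1)*(k + 2)/(2*k).
Gosper form: A/B · C(k+1)/C(k) with A=k/2 + 1, B=1, C=k.
Key eq: (k/2 + 1)·f(k+1) = (1)·f(k) + (k).
From deg A=1, deg B=0, deg C=1: d=0.
Solve for f: f(k) = 2 (degree 0 ≤ 0).
Get s_k = R·t_k = factorial(k + 1)/2**k with R(k) = B(k−1)f(k)/C(k) = 2/k.
Δs = k*factorial(k + 1)/(2*2**k), as required.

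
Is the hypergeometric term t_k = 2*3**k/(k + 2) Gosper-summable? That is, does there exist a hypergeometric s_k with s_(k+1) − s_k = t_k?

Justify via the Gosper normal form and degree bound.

Compute t_(k+1)/t_k: get 3*(k + 2)/(k + 3).
Take A(k)=3*k + 6, B(k)=k + 3, C(k)=1.
Need (3*k + 6)·f(k+1) − (k + 2)·f(k) = 1.
deg f ≤ -1 (via 1,1,0).
deg f ≤ -1 is impossible — no certificate.

No; the degree bound rules out any f.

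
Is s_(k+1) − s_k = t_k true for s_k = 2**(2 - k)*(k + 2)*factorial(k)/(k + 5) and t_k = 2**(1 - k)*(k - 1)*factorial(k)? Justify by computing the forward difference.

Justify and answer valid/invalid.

Invalid: residual -6*(k**2 + 4*k - 7)*factorial(k)/(2**k*(k + 5)*(k + 6)) ≠ 0.

s_(k+1) = 2**(1 - k)*(k + 3)*factorial(k + 1)/(k + 6)
s_(k+1) − s_k = 2**(1 - k)*(k**3 + 7*k**2 + 7*k - 9)*factorial(k)/((k + 5)*(k + 6))
(s_(k+1) − s_k) − t_k = -6*(k**2 + 4*k - 7)*factorial(k)/(2**k*(k + 5)*(k + 6))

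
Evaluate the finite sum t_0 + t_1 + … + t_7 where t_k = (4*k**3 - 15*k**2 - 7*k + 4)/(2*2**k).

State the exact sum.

The ratio is (4*k**3 - 3*k**2 - 25*k - 14)/(2*(4*k**3 - 15*k**2 - 7*k + 4)).
Factor: A=1/2; B=1; C=k**3 - 15*k**2/4 - 7*k/4 + 1.
Set up (1/2)·f(k+1) − (1)·f(k) − (k**3 - 15*k**2/4 - 7*k/4 + 1) = 0.
d = 3 from the (0,0,3) case.
A polynomial solution: f(k) = -(4*k**3 - 3*k**2 - k + 4)/2.
So s_k = (B(k−1)f/C)·t_k = (-2*(4*k**3 - 3*k**2 - k + 4)/(4*k**3 - 15*k**2 - 7*k + 4))·t_k = (-4*k**3 + 3*k**2 + k - 4)/2**k.
Verify: (4*k**3 - 15*k**2 - 7*k + 4)/(2*2**k) matches t_k.
Telescoping: Σ = s_(8) − s_(0) = -463/64 − (-4) = -207/64.

Σ = -207/64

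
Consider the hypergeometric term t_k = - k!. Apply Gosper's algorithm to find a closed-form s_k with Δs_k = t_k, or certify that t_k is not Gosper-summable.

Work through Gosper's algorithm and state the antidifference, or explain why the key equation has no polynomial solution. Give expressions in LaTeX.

none (Gosper's algorithm certifies no s_k)

t_(k+1)/t_k = k + 1.
Take A(k)=k + 1, B(k)=1, C(k)=1.
Solve (k + 1)·f(k+1) − (1)·f(k) = 1.
Bound: deg f ≤ -1.
Negative degree bound (-1): no f exists, t_k not Gosper-summable.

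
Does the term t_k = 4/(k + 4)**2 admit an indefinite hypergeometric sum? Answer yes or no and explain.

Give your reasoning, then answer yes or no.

Step 1: r(k) = (k + 4)**2/(k + 5)**2.
A = k**2 + 8*k + 16, B = k**2 + 10*k + 25, C = 1.
Solve (k**2 + 8*k + 16)·f(k+1) − (k**2 + 8*k + 16)·f(k) = 1.
Bound: deg f ≤ 0.
Generic f = c0 gives residual -1; -1 = 0 cannot hold, so t_k is not Gosper-summable.

No; the coefficient equations for f are inconsistent.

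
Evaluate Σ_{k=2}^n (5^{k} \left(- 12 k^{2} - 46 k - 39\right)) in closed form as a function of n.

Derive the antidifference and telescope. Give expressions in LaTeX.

S(n) = - 15 \cdot 5^{n} n^{2} - 50 \cdot 5^{n} n - 40 \cdot 5^{n} + 525

t_(k+1)/t_k = 5*(12*k**2 + 70*k + 97)/(12*k**2 + 46*k + 39).
A = 5, B = 1, C = k**2 + 23*k/6 + 13/4.
Need (5)·f(k+1) − (1)·f(k) = k**2 + 23*k/6 + 13/4.
From deg A=0, deg B=0, deg C=2: d=2.
Match coefficients ⇒ f(k) = (k + 1)*(3*k + 1)/12.
So s_k = (B(k−1)f/C)·t_k = ((k + 1)*(3*k + 1)/(12*k**2 + 46*k + 39))·t_k = 5**k*(-3*k**2 - 4*k - 1).
Check: Δs_k = 5**k*(-12*k**2 - 46*k - 39). ✓
Σ_(k=2)^n t_k = s_(n+1) − s_(2) = (5**(n + 1)*(-3*n**2 - 10*n - 8)) − (-525), i.e. -15*5**n*n**2 - 50*5**n*n - 40*5**n + 525.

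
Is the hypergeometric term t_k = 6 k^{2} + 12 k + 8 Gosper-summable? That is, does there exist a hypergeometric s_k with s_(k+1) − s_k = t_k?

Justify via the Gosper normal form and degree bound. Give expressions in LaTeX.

t_(k+1)/t_k = (3*k**2 + 12*k + 13)/(3*k**2 + 6*k + 4).
Take A(k)=1, B(k)=1, C(k)=k**2 + 2*k + 4/3.
Need (1)·f(k+1) − (1)·f(k) = k**2 + 2*k + 4/3.
d = 3 from the (0,0,2) case.
Match coefficients ⇒ f(k) = k*(2*k**2 + 3*k + 3)/6.
So s_k = (B(k−1)f/C)·t_k = (k*(2*k**2 + 3*k + 3)/(2*(3*k**2 + 6*k + 4)))·t_k = k*(2*k**2 + 3*k + 3).
Verify: 6*k**2 + 12*k + 8 matches t_k.

Yes. s_k = k \left(2 k^{2} + 3 k + 3\right).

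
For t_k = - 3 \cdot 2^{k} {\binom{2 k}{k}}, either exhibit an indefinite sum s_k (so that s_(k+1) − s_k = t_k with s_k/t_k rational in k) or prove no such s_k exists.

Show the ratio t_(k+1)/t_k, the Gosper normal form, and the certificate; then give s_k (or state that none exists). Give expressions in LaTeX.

r(k) = 4*(2*k + 1)/(k + 1) after simplifying.
Factor: A=8*k + 4; B=k + 1; C=1.
Need (8*k + 4)·f(k+1) − (k)·f(k) = 1.
Degrees (1,1,0) ⇒ d ≤ -1.
deg f ≤ -1 is impossible — no certificate.

none — t_k is not Gosper-summable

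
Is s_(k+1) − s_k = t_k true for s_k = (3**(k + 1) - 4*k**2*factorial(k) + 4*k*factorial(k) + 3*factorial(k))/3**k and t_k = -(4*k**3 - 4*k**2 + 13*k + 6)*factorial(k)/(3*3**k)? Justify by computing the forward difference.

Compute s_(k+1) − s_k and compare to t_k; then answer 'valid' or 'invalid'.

s_(k+1) = (9*3**k - 4*k**3*factorial(k) - 8*k**2*factorial(k) - k*factorial(k) + 3*factorial(k))/(3*3**k)
s_(k+1) − s_k = -(4*k**3 - 4*k**2 + 13*k + 6)*factorial(k)/(3*3**k)
(s_(k+1) − s_k) − t_k = 0

Valid — Δs_k = t_k.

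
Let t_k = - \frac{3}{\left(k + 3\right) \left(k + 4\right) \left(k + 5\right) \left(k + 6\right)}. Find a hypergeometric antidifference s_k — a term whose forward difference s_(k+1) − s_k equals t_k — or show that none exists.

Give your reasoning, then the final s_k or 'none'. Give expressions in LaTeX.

s_k = \frac{k \left(- k^{2} - 12 k - 47\right)}{60 \left(k + 3\right) \left(k + 4\right) \left(k + 5\right)}

Ratio r(k) = (k + 3)/(k + 7).
Gosper form: A/B · C(k+1)/C(k) with A=k + 3, B=k + 7, C=1.
Key eq: (k + 3)·f(k+1) = (k + 6)·f(k) + (1).
deg f ≤ 3 (via 1,1,0).
Coefficient equations give f(k) = k*(k**2 + 12*k + 47)/180.
So s_k = (B(k−1)f/C)·t_k = (k*(k + 6)*(k**2 + 12*k + 47)/180)·t_k = k*(-k**2 - 12*k - 47)/(60*(k + 3)*(k + 4)*(k + 5)).
s_(k+1) − s_k = -3/(k**4 + 18*k**3 + 119*k**2 + 342*k + 360) = t_k.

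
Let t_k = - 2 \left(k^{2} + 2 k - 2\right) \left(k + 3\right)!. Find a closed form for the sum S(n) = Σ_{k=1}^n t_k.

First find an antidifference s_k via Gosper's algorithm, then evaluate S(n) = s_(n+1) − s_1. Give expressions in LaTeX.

S(n) = - 2 n \left(n + 4\right)! + 2 \left(n + 4\right)! - 48

Compute t_(k+1)/t_k: get (k + 4)*(2*k + (k + 1)**2)/(k**2 + 2*k - 2).
Gosper form: A/B · C(k+1)/C(k) with A=k + 4, B=1, C=k**2 + 2*k - 2.
Need (k + 4)·f(k+1) − (1)·f(k) = k**2 + 2*k - 2.
d = 1 from the (1,0,2) case.
A polynomial solution: f(k) = k - 2.
Then R = B(k−1)f/C = (k - 2)/(k**2 + 2*k - 2), so s_k = R(k)·t_k = -2*(k - 2)*factorial(k + 3).
s_(k+1) − s_k = -2*(k**2 + 2*k - 2)*factorial(k + 3) = t_k.
s_(n+1) = -2*(n - 1)*factorial(n + 4) and s_(1) = 48, so S(n) = -2*n*factorial(n + 4) + 2*factorial(n + 4) - 48.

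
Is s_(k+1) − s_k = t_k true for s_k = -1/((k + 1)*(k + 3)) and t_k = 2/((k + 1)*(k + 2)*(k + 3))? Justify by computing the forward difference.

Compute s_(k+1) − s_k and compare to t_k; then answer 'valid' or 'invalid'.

Invalid: residual -3/(k**4 + 10*k**3 + 35*k**2 + 50*k + 24) ≠ 0.

s_(k+1) = -1/((k + 2)*(k + 4))
s_(k+1) − s_k = (2*k + 5)/(k**4 + 10*k**3 + 35*k**2 + 50*k + 24)
(s_(k+1) − s_k) − t_k = -3/(k**4 + 10*k**3 + 35*k**2 + 50*k + 24)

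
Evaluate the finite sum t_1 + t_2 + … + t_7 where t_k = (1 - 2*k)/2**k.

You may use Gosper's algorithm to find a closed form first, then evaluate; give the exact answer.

Σ = -367/128

The ratio is (2*k + 1)/(2*(2*k - 1)).
Factor: A=1/2; B=1; C=k - 1/2.
Set up (1/2)·f(k+1) − (1)·f(k) − (k - 1/2) = 0.
From deg A=0, deg B=0, deg C=1: d=1.
Solve for f: f(k) = -2*k - 1 (degree 1 ≤ 1).
Certificate R = B(k−1)f/C = -2*(2*k + 1)/(2*k - 1) gives s_k = 2*(2*k + 1)/2**k.
Verify: (1 - 2*k)/2**k matches t_k.
Evaluate s at k=8 and k=1: 17/128 and 3; difference -367/128.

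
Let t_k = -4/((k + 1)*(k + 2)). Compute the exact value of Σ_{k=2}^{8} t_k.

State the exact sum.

Step 1: r(k) = (k + 1)/(k + 3).
Normal form (A,B,C) = (k + 1, k + 3, 1).
f must satisfy (k + 1)·f(k+1) − (k + 2)·f(k) = 1.
d = 1 from the (1,1,0) case.
Coefficient equations give f(k) = k.
Then R = B(k−1)f/C = k*(k + 2), so s_k = R(k)·t_k = -4*k/(k + 1).
Δs = -4/(k**2 + 3*k + 2), as required.
Sum = s_(9) − s_(2); s_(9) = -18/5, s_(2) = -8/3 ⇒ -14/15.

Σ = -14/15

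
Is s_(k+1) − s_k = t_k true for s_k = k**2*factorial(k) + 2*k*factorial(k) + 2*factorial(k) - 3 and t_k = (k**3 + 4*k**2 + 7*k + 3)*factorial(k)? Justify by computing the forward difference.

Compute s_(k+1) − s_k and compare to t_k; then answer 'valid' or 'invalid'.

s_(k+1) = k**3*factorial(k) + 5*k**2*factorial(k) + 9*k*factorial(k) + 5*factorial(k) - 3
s_(k+1) − s_k = (k**3 + 4*k**2 + 7*k + 3)*factorial(k)
(s_(k+1) − s_k) − t_k = 0

valid (s_(k+1) − s_k reduces to t_k)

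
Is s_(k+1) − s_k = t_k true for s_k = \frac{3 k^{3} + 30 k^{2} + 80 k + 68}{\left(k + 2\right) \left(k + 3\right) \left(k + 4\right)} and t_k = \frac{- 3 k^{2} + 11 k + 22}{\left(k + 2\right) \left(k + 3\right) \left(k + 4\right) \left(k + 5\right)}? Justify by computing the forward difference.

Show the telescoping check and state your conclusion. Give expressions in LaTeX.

Valid: the claim telescopes to t_k.

s_(k+1) = (80*k + 3*(k + 1)**3 + 30*(k + 1)**2 + 148)/((k + 3)*(k + 4)*(k + 5))
s_(k+1) − s_k = (-3*k**2 + 11*k + 22)/(k**4 + 14*k**3 + 71*k**2 + 154*k + 120)
(s_(k+1) − s_k) − t_k = 0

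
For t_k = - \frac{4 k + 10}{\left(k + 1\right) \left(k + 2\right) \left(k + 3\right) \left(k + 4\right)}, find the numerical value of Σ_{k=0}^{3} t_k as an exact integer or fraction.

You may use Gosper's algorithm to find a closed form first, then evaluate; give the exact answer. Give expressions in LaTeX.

Compute t_(k+1)/t_k: get (k + 1)*(2*k + 7)/((k + 5)*(2*k + 5)).
Normal form (A,B,C) = (k + 1, k + 5, k + 5/2).
Solve (k + 1)·f(k+1) − (k + 4)·f(k) = k + 5/2.
Degrees (1,1,1) ⇒ d ≤ 3.
Solve for f: f(k) = k*(k + 2)*(k + 4)/6 (degree 3 ≤ 3).
R(k) = B(k−1)·f(k)/C(k) = k*(k + 2)*(k + 4)**2/(3*(2*k + 5)); s_k = R·t_k = 2*k*(-k - 4)/(3*(k**2 + 4*k + 3)).
s_(k+1) − s_k = 2*(-2*k - 5)/(k**4 + 10*k**3 + 35*k**2 + 50*k + 24) = t_k.
Σ_(k=0)^(3) t_k = s_(4) − s_(0) = -64/105 − (0) = -64/105.

Σ = -64/105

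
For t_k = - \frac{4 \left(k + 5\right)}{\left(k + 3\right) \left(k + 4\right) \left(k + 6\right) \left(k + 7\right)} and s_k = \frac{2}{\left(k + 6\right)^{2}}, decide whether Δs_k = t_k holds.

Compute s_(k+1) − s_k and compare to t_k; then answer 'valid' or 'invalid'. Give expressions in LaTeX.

Invalid: residual \frac{6 \left(3 k^{2} + 33 k + 88\right)}{k^{6} + 33 k^{5} + 447 k^{4} + 3175 k^{3} + 12444 k^{2} + 25452 k + 21168} ≠ 0.

s_(k+1) = 2/(k + 7)**2
s_(k+1) − s_k = 2/(k + 7)**2 - 2/(k + 6)**2
(s_(k+1) − s_k) − t_k = 6*(3*k**2 + 33*k + 88)/(k**6 + 33*k**5 + 447*k**4 + 3175*k**3 + 12444*k**2 + 25452*k + 21168)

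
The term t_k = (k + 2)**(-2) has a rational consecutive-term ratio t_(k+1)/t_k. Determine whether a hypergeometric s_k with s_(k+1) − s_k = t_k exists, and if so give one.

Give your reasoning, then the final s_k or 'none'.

no hypergeometric antidifference exists

Compute t_(k+1)/t_k: get (k + 2)**2/(k + 3)**2.
A = k**2 + 4*k + 4, B = k**2 + 6*k + 9, C = 1.
Need (k**2 + 4*k + 4)·f(k+1) − (k**2 + 4*k + 4)·f(k) = 1.
deg f ≤ 0 (via 2,2,0).
Write f(k) = c0. Then LHS − RHS = -1, requiring -1 = 0: contradictory. No certificate.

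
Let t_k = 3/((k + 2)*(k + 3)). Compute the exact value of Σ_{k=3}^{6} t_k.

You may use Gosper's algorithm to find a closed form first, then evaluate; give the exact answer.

Σ = 4/15

The ratio is (k + 2)/(k + 4).
Gosper form: A/B · C(k+1)/C(k) with A=k + 2, B=k + 4, C=1.
Need (k + 2)·f(k+1) − (k + 3)·f(k) = 1.
Bound: deg f ≤ 1.
A polynomial solution: f(k) = k/2.
R(k) = B(k−1)·f(k)/C(k) = k*(k + 3)/2; s_k = R·t_k = 3*k/(2*(k + 2)).
s_(k+1) − s_k = 3/(k**2 + 5*k + 6) = t_k.
Telescoping: Σ = s_(7) − s_(3) = 7/6 − (9/10) = 4/15.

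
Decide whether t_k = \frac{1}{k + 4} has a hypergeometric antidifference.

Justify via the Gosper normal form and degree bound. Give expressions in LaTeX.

No — the linear system for f has no solution.

The ratio is (k + 4)/(k + 5).
Gosper form: A/B · C(k+1)/C(k) with A=k + 4, B=k + 5, C=1.
f must satisfy (k + 4)·f(k+1) − (k + 4)·f(k) = 1.
From deg A=1, deg B=1, deg C=0: d=0.
Generic f = c0 gives residual -1; -1 = 0 cannot hold, so t_k is not Gosper-summable.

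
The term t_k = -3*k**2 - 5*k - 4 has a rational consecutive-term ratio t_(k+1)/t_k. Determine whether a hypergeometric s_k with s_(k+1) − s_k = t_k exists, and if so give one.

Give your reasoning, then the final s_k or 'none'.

s_k = k*(-k**2 - k - 2)

r(k) = (3*k**2 + 11*k + 12)/(3*k**2 + 5*k + 4) after simplifying.
A = 1, B = 1, C = k**2 + 5*k/3 + 4/3.
Set up (1)·f(k+1) − (1)·f(k) − (k**2 + 5*k/3 + 4/3) = 0.
deg f ≤ 3 (via 0,0,2).
A polynomial solution: f(k) = k*(k**2 + k + 2)/3.
So s_k = (B(k−1)f/C)·t_k = (k*(k**2 + k + 2)/(3*k**2 + 5*k + 4))·t_k = k*(-k**2 - k - 2).
s_(k+1) − s_k = -3*k**2 - 5*k - 4 = t_k.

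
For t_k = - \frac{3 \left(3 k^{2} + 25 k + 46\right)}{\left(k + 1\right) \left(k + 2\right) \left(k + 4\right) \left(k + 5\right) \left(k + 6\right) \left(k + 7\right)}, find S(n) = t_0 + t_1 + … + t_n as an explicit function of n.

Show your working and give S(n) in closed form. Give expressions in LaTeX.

S(n) = \frac{- n^{3} - 14 n^{2} - 59 n - 46}{8 \left(n^{3} + 14 n^{2} + 59 n + 70\right)}

t_(k+1)/t_k = (k + 1)*(k + 4)*(25*k + 3*(k + 1)**2 + 71)/((k + 3)*(k + 8)*(3*k**2 + 25*k + 46)).
Gosper form: A/B · C(k+1)/C(k) with A=k + 1, B=k + 8, C=k**3 + 34*k**2/3 + 121*k/3 + 46.
Need (k + 1)·f(k+1) − (k + 7)·f(k) = k**3 + 34*k**2/3 + 121*k/3 + 46.
d = 6 from the (1,1,3) case.
A polynomial solution: f(k) = k*(k + 2)*(k + 3)*(k + 5)*(k**2 + 11*k + 34)/72.
Get s_k = R·t_k = k*(-k**2 - 11*k - 34)/(8*(k**3 + 11*k**2 + 34*k + 24)) with R(k) = B(k−1)f(k)/C(k) = k*(k + 2)*(k + 5)*(k + 7)*(k**2 + 11*k + 34)/(24*(3*k**2 + 25*k + 46)).
s_(k+1) − s_k = 3*(-3*k**2 - 25*k - 46)/(k**6 + 25*k**5 + 247*k**4 + 1219*k**3 + 3112*k**2 + 3796*k + 1680) = t_k.
Σ_(k=0)^n t_k = s_(n+1) − s_(0) = ((-n**3 - 14*n**2 - 59*n - 46)/(8*(n**3 + 14*n**2 + 59*n + 70))) − (0), i.e. (-n**3 - 14*n**2 - 59*n - 46)/(8*(n**3 + 14*n**2 + 59*n + 70)).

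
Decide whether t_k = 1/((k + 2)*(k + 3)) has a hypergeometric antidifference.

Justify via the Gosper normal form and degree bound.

r(k) = (k + 2)/(k + 4) after simplifying.
Normal form (A,B,C) = (k + 2, k + 4, 1).
Solve (k + 2)·f(k+1) − (k + 3)·f(k) = 1.
Bound: deg f ≤ 1.
Solve for f: f(k) = k/2 (degree 1 ≤ 1).
So s_k = (B(k−1)f/C)·t_k = (k*(k + 3)/2)·t_k = k/(2*(k + 2)).
Check: Δs_k = 1/(k**2 + 5*k + 6). ✓

Yes. s_k = k/(2*(k + 2)).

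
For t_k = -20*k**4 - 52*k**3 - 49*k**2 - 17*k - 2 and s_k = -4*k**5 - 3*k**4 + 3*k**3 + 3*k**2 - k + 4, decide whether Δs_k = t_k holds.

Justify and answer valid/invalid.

Valid — Δs_k = t_k.

s_(k+1) = -4*k**5 - 23*k**4 - 49*k**3 - 46*k**2 - 18*k + 2
s_(k+1) − s_k = -20*k**4 - 52*k**3 - 49*k**2 - 17*k - 2
(s_(k+1) − s_k) − t_k = 0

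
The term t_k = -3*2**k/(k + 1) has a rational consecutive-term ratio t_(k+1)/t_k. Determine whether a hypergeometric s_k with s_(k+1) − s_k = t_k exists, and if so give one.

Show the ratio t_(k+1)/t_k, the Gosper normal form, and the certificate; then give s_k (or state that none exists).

no hypergeometric antidifference exists

Step 1: r(k) = 2*(k + 1)/(k + 2).
A = 2*k + 2, B = k + 2, C = 1.
Key eq: (2*k + 2)·f(k+1) = (k + 1)·f(k) + (1).
From deg A=1, deg B=1, deg C=0: d=-1.
Bound -1 < 0, so the key equation has no polynomial solution.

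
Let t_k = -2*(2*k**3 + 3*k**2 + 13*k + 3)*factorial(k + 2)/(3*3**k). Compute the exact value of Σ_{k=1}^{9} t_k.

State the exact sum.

Σ = -749055028/243

The ratio is (2*k**4 + 15*k**3 + 52*k**2 + 96*k + 63)/(3*(2*k**3 + 3*k**2 + 13*k + 3)).
Gosper form: A/B · C(k+1)/C(k) with A=k/3 + 1, B=1, C=k**3 + 3*k**2/2 + 13*k/2 + 3/2.
f must satisfy (k/3 + 1)·f(k+1) − (1)·f(k) = k**3 + 3*k**2/2 + 13*k/2 + 3/2.
Bound: deg f ≤ 2.
Solving with deg f ≤ 2: f(k) = 3*k*(2*k - 1)/2.
Certificate R = B(k−1)f/C = 3*k*(2*k - 1)/(2*k**3 + 3*k**2 + 13*k + 3) gives s_k = -2*k*(2*k - 1)*factorial(k + 2)/3**k.
Δs = -2*(2*k**3 + 3*k**2 + 13*k + 3)*factorial(k + 2)/(3*3**k), as required.
Σ_(k=1)^(9) t_k = s_(10) − s_(1) = -749056000/243 − (-4) = -749055028/243.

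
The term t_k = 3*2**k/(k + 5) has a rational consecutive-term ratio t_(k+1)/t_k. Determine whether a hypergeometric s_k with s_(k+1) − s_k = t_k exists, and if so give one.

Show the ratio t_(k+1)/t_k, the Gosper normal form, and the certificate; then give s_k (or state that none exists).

not Gosper-summable; s_k does not exist

The ratio is 2*(k + 5)/(k + 6).
Normal form (A,B,C) = (2*k + 10, k + 6, 1).
Set up (2*k + 10)·f(k+1) − (k + 5)·f(k) − (1) = 0.
Bound: deg f ≤ -1.
Bound -1 < 0, so the key equation has no polynomial solution.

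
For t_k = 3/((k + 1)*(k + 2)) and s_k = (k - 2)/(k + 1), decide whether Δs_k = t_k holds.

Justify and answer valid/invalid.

s_(k+1) = (k - 1)/(k + 2)
s_(k+1) − s_k = 3/(k**2 + 3*k + 2)
(s_(k+1) − s_k) − t_k = 0

valid (s_(k+1) − s_k reduces to t_k)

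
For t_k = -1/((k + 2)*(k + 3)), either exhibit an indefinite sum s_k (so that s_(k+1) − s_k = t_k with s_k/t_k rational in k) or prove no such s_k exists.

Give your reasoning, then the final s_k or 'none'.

s_k = -k/(2*k + 4)

The ratio is (k + 2)/(k + 4).
A = k + 2, B = k + 4, C = 1.
Set up (k + 2)·f(k+1) − (k + 3)·f(k) − (1) = 0.
Degrees (1,1,0) ⇒ d ≤ 1.
Solving with deg f ≤ 1: f(k) = k/2.
Then R = B(k−1)f/C = k*(k + 3)/2, so s_k = R(k)·t_k = -k/(2*k + 4).
s_(k+1) − s_k = -1/(k**2 + 5*k + 6) = t_k.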